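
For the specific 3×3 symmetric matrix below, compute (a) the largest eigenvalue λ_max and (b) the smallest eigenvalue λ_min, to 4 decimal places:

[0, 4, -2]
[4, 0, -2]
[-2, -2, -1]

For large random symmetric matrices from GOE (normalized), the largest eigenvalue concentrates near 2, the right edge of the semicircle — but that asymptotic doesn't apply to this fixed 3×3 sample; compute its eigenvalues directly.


Since M is real symmetric, all three eigenvalues are real; they are the roots of det(λI − M) = λ³ − (tr M) λ² + s λ − det M, where s is the sum of the principal 2×2 minors.
tr M = 0 + 0 + (-1) = -1.
s = (0·0 − 4²) + (0·(-1) − (-2)²) + (0·(-1) − (-2)²) = -16 + (-4) + (-4) = -24.
det M (expand along row 1) = 0·(-4) − 4·(-8) + (-2)·(-8) = 48.
Characteristic polynomial: λ³ + λ² − 24λ − 48 = 0.
Substitute λ = y + (tr M)/3 = y − 0.333333 to remove the quadratic term: y³ + p·y + q = 0 with p = s − (tr M)²/3 = -24.333333 and q = −2(tr M)³/27 + (tr M)·s/3 − det M = -39.925926.
Three real roots ⇒ use the trigonometric (Viète) form: r = 2√(−p/3) = 5.696002, φ = arccos(3q/(p·r)) = arccos(0.864181) = 0.527277 rad.
y_k = r·cos(φ/3 − 2πk/3) for k = 0, 1, 2 gives y = 5.608251, -1.941584, -3.666667.
λ_k = y_k − 0.333333 gives λ = 5.2749, -2.2749, -4.0000 (check: the sum is -1.0000 = tr M).

Hence λ_max = 5.2749 and λ_min = -4.0000.


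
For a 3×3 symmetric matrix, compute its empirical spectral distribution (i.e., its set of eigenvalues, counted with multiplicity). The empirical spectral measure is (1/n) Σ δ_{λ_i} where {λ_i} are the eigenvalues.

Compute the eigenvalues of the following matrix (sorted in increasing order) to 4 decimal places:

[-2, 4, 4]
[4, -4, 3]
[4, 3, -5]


Since M is real symmetric, all three eigenvalues are real; they are the roots of det(λI − M) = λ³ − (tr M) λ² + s λ − det M, where s is the sum of the principal 2×2 minors.
tr M = -2 + (-4) + (-5) = -11.
s = ((-2)·(-4) − 4²) + ((-2)·(-5) − 4²) + ((-4)·(-5) − 3²) = -8 + (-6) + 11 = -3.
det M (expand along row 1) = (-2)·11 − 4·(-32) + 4·28 = 218.
Characteristic polynomial: λ³ + 11λ² − 3λ − 218 = 0.
Substitute λ = y + (tr M)/3 = y − 3.666667 to remove the quadratic term: y³ + p·y + q = 0 with p = s − (tr M)²/3 = -43.333333 and q = −2(tr M)³/27 + (tr M)·s/3 − det M = -108.407407.
Three real roots ⇒ use the trigonometric (Viète) form: r = 2√(−p/3) = 7.601170, φ = arccos(3q/(p·r)) = arccos(0.987365) = 0.159134 rad.
y_k = r·cos(φ/3 − 2πk/3) for k = 0, 1, 2 gives y = 7.590478, -3.446221, -4.144257.
λ_k = y_k − 3.666667 gives λ = 3.9238, -7.1129, -7.8109 (check: the sum is -11.0000 = tr M).

Eigenvalues sorted in increasing order: [-7.8109, -7.1129, 3.9238].


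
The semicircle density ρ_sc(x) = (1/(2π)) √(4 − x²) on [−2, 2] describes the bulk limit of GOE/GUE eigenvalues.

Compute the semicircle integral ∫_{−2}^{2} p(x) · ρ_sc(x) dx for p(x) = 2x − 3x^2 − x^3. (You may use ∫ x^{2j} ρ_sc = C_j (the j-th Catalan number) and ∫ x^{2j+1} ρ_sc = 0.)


Write p(x) = Σ a_i x^i, split into monomials and integrate each against ρ_sc separately.
Using ∫ x^{2j} ρ_sc = C_j = (1/(j+1)) C(2j, j) (Catalan numbers) and ∫ x^{2j+1} ρ_sc = 0 (odd monomials vanish by symmetry):
  i = 1 (odd): ∫ x^1 ρ_sc = 0 (vanishes)
  i = 2 (even): a_2 · C_{1} = -3 · 1 = -3
  i = 3 (odd): ∫ x^3 ρ_sc = 0 (vanishes)

Summing the contributions: ∫_{−2}^{2} p(x) ρ_sc(x) dx = -3.


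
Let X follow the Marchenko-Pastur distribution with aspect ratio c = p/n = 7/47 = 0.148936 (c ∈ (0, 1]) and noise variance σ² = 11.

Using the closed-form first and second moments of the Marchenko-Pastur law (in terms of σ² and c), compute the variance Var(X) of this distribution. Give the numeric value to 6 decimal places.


Recall the MP moments m_1 = E[X] = σ² and m_2 = E[X²] = σ⁴ (1 + c).
m_1 = E[X] = σ² = 11, so m_1² = 121.
m_2 = E[X²] = σ⁴ (1 + c) = 121 · (1 + 0.148936) = 121 · 1.148936 = 139.021277.
(Note m_2 − m_1² simplifies to c · σ⁴ = 0.148936 · 121.)

Var(X) = m_2 − m_1² = 139.021277 − 121 = 18.021277.


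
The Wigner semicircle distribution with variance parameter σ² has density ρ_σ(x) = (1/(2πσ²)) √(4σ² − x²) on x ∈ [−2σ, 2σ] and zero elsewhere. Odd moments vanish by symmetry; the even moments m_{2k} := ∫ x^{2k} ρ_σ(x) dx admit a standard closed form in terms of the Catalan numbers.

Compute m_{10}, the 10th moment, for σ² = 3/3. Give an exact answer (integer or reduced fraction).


By the scaled semicircle moment identity, m_{2k} = σ^{2k} · C_k with k = 5.
C_5 = (1/(k+1)) · C(2k, k) = (1/6) · C(10, 5) = (1/6) · 252 = 42.
σ^{2k} = (σ²)^k = (3/3)^5 = 1.

Therefore m_{10} = σ^{10} · C_5 = 1 · 42 = 42.


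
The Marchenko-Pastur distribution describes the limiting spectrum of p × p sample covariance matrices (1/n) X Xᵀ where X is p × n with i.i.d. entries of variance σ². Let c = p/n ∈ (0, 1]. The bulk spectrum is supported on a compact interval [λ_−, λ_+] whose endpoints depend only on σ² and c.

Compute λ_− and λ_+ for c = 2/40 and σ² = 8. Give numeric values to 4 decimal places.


c = 2/40 = 0.050000; √c = 0.223607.
λ_− = σ² (1 − √c)² = 8 · (1 − 0.223607)² = 8 · (0.776393)² = 4.822291.
λ_+ = σ² (1 + √c)² = 8 · (1 + 0.223607)² = 8 · (1.223607)² = 11.977709.

Rounded to 4 decimal places: λ_− ≈ 4.8223, λ_+ ≈ 11.9777.


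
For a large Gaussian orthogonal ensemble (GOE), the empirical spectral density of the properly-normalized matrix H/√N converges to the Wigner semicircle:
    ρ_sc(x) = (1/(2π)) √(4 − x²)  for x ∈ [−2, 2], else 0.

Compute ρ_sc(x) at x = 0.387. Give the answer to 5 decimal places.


ρ_sc(x) = (1/(2π)) √(4 − x²). With x = 0.387:
  4 − x² = 4 − (0.387)² = 4 − 0.149769 = 3.850231.
  √(4 − x²) = 1.962201.
  1/(2π) = 0.159155.
  ρ_sc(0.387) = 0.159155 · 1.962201 = 0.312294.

Rounded to 5 decimal places: ρ_sc(0.387) ≈ 0.31229.


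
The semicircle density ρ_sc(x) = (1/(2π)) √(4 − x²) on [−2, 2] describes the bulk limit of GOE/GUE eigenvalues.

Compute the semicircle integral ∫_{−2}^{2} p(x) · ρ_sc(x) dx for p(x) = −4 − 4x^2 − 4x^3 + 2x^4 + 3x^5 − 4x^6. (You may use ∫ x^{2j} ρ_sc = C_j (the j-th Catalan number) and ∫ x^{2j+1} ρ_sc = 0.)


Write p(x) = Σ a_i x^i, split into monomials and integrate each against ρ_sc separately.
Using ∫ x^{2j} ρ_sc = C_j = (1/(j+1)) C(2j, j) (Catalan numbers) and ∫ x^{2j+1} ρ_sc = 0 (odd monomials vanish by symmetry):
  i = 0 (even): a_0 · C_{0} = -4 · 1 = -4
  i = 2 (even): a_2 · C_{1} = -4 · 1 = -4
  i = 3 (odd): ∫ x^3 ρ_sc = 0 (vanishes)
  i = 4 (even): a_4 · C_{2} = 2 · 2 = 4
  i = 5 (odd): ∫ x^5 ρ_sc = 0 (vanishes)
  i = 6 (even): a_6 · C_{3} = -4 · 5 = -20

Summing the contributions: ∫_{−2}^{2} p(x) ρ_sc(x) dx = (-4) + (-4) + 4 + (-20) = -24.


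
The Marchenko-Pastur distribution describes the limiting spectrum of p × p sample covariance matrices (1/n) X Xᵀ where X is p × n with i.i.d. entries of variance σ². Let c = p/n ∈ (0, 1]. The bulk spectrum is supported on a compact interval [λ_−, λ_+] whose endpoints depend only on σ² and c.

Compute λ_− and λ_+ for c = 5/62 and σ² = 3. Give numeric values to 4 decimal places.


c = 5/62 = 0.080645; √c = 0.283981.
λ_− = σ² (1 − √c)² = 3 · (1 − 0.283981)² = 3 · (0.716019)² = 1.538050.
λ_+ = σ² (1 + √c)² = 3 · (1 + 0.283981)² = 3 · (1.283981)² = 4.945821.

Rounded to 4 decimal places: λ_− ≈ 1.5380, λ_+ ≈ 4.9458.


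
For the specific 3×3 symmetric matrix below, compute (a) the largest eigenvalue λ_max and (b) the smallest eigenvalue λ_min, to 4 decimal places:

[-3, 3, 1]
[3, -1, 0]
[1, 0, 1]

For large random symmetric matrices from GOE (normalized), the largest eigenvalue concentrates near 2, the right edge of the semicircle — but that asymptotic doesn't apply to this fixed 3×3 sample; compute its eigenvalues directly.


Since M is real symmetric, all three eigenvalues are real; they are the roots of det(λI − M) = λ³ − (tr M) λ² + s λ − det M, where s is the sum of the principal 2×2 minors.
tr M = -3 + (-1) + 1 = -3.
s = ((-3)·(-1) − 3²) + ((-3)·1 − 1²) + ((-1)·1 − 0²) = -6 + (-4) + (-1) = -11.
det M (expand along row 1) = (-3)·(-1) − 3·3 + 1·1 = -5.
Characteristic polynomial: λ³ + 3λ² − 11λ + 5 = 0.
Substitute λ = y + (tr M)/3 = y − 1.000000 to remove the quadratic term: y³ + p·y + q = 0 with p = s − (tr M)²/3 = -14.000000 and q = −2(tr M)³/27 + (tr M)·s/3 − det M = 18.000000.
Three real roots ⇒ use the trigonometric (Viète) form: r = 2√(−p/3) = 4.320494, φ = arccos(3q/(p·r)) = arccos(-0.892755) = 2.674220 rad.
y_k = r·cos(φ/3 − 2πk/3) for k = 0, 1, 2 gives y = 2.714645, 1.553523, -4.268169.
λ_k = y_k − 1.000000 gives λ = 1.7146, 0.5535, -5.2682 (check: the sum is -3.0000 = tr M).

Hence λ_max = 1.7146 and λ_min = -5.2682.


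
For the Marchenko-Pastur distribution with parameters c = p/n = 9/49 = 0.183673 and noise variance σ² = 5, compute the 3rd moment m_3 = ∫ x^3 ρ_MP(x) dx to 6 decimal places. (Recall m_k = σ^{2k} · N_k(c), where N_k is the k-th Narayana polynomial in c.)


E[X³] = σ⁶ (1 + 3c + c²) (third MP moment). With σ² = 5 (so σ⁶ = 125) and c = 9/49 = 0.183673: E[X³] = 125 · (1 + 3·0.183673 + (0.183673)²) = 125 · 1.584756.

So E[X^3] = 198.094544.


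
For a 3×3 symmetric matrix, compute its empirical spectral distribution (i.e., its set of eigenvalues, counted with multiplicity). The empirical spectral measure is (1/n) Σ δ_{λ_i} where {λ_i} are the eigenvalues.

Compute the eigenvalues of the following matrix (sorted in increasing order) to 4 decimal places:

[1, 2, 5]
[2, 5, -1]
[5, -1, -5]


Since M is real symmetric, all three eigenvalues are real; they are the roots of det(λI − M) = λ³ − (tr M) λ² + s λ − det M, where s is the sum of the principal 2×2 minors.
tr M = 1 + 5 + (-5) = 1.
s = (1·5 − 2²) + (1·(-5) − 5²) + (5·(-5) − (-1)²) = 1 + (-30) + (-26) = -55.
det M (expand along row 1) = 1·(-26) − 2·(-5) + 5·(-27) = -151.
Characteristic polynomial: λ³ − λ² − 55λ + 151 = 0.
Substitute λ = y + (tr M)/3 = y + 0.333333 to remove the quadratic term: y³ + p·y + q = 0 with p = s − (tr M)²/3 = -55.333333 and q = −2(tr M)³/27 + (tr M)·s/3 − det M = 132.592593.
Three real roots ⇒ use the trigonometric (Viète) form: r = 2√(−p/3) = 8.589399, φ = arccos(3q/(p·r)) = arccos(-0.836933) = 2.562452 rad.
y_k = r·cos(φ/3 − 2πk/3) for k = 0, 1, 2 gives y = 5.642025, 2.787820, -8.429845.
λ_k = y_k + 0.333333 gives λ = 5.9754, 3.1212, -8.0965 (check: the sum is 1.0000 = tr M).

Eigenvalues sorted in increasing order: [-8.0965, 3.1212, 5.9754].


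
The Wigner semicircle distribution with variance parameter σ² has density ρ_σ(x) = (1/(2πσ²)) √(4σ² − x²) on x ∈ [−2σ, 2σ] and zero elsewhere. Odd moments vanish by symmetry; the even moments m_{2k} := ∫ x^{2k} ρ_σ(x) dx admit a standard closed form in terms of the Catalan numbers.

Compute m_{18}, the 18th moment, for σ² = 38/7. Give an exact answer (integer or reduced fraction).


By the scaled semicircle moment identity, m_{2k} = σ^{2k} · C_k with k = 9.
C_9 = (1/(k+1)) · C(2k, k) = (1/10) · C(18, 9) = (1/10) · 48620 = 4862.
σ^{2k} = (σ²)^k = (38/7)^9 = 165216101262848/40353607.

Therefore m_{18} = σ^{18} · C_9 = (165216101262848/40353607) · 4862 = 803280684339966976/40353607.


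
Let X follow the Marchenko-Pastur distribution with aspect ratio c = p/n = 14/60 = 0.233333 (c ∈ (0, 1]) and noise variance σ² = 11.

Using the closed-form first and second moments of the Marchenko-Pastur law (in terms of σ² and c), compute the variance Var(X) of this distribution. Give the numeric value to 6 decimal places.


Recall the MP moments m_1 = E[X] = σ² and m_2 = E[X²] = σ⁴ (1 + c).
m_1 = E[X] = σ² = 11, so m_1² = 121.
m_2 = E[X²] = σ⁴ (1 + c) = 121 · (1 + 0.233333) = 121 · 1.233333 = 149.233333.
(Note m_2 − m_1² simplifies to c · σ⁴ = 0.233333 · 121.)

Var(X) = m_2 − m_1² = 149.233333 − 121 = 28.233333.


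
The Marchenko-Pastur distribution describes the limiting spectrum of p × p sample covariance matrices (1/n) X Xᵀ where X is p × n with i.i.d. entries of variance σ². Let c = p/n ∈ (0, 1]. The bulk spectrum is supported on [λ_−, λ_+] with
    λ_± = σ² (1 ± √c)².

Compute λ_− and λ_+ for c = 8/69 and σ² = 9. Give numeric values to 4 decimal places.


c = 8/69 = 0.115942; √c = 0.340503.
λ_− = σ² (1 − √c)² = 9 · (1 − 0.340503)² = 9 · (0.659497)² = 3.914431.
λ_+ = σ² (1 + √c)² = 9 · (1 + 0.340503)² = 9 · (1.340503)² = 16.172525.

Rounded to 4 decimal places: λ_− ≈ 3.9144, λ_+ ≈ 16.1725.


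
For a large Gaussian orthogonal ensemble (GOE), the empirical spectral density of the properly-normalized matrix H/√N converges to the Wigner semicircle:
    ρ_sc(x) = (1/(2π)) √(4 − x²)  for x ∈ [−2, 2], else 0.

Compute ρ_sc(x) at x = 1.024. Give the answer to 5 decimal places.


ρ_sc(x) = (1/(2π)) √(4 − x²). With x = 1.024:
  4 − x² = 4 − (1.024)² = 4 − 1.048576 = 2.951424.
  √(4 − x²) = 1.717971.
  1/(2π) = 0.159155.
  ρ_sc(1.024) = 0.159155 · 1.717971 = 0.273424.

Rounded to 5 decimal places: ρ_sc(1.024) ≈ 0.27342.


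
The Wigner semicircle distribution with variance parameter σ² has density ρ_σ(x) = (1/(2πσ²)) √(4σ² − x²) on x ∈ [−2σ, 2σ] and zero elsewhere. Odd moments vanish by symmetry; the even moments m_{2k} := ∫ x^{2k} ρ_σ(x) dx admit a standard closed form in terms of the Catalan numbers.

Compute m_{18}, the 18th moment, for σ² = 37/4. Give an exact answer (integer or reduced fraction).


By the scaled semicircle moment identity, m_{2k} = σ^{2k} · C_k with k = 9.
C_9 = (1/(k+1)) · C(2k, k) = (1/10) · C(18, 9) = (1/10) · 48620 = 4862.
σ^{2k} = (σ²)^k = (37/4)^9 = 129961739795077/262144.

Therefore m_{18} = σ^{18} · C_9 = (129961739795077/262144) · 4862 = 315936989441832187/131072.


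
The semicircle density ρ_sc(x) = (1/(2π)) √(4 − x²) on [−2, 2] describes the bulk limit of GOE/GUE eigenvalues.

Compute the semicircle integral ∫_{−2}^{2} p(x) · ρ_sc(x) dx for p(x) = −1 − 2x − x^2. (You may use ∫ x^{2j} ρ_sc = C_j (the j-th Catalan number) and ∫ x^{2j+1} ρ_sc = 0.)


Write p(x) = Σ a_i x^i, split into monomials and integrate each against ρ_sc separately.
Using ∫ x^{2j} ρ_sc = C_j = (1/(j+1)) C(2j, j) (Catalan numbers) and ∫ x^{2j+1} ρ_sc = 0 (odd monomials vanish by symmetry):
  i = 0 (even): a_0 · C_{0} = -1 · 1 = -1
  i = 1 (odd): ∫ x^1 ρ_sc = 0 (vanishes)
  i = 2 (even): a_2 · C_{1} = -1 · 1 = -1

Summing the contributions: ∫_{−2}^{2} p(x) ρ_sc(x) dx = (-1) + (-1) = -2.


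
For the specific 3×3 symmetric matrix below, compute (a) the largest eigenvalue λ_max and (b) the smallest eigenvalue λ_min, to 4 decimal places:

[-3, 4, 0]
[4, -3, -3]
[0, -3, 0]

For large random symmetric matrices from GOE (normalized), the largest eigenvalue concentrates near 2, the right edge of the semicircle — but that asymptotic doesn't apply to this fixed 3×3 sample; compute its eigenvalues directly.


Since M is real symmetric, all three eigenvalues are real; they are the roots of det(λI − M) = λ³ − (tr M) λ² + s λ − det M, where s is the sum of the principal 2×2 minors.
tr M = -3 + (-3) + 0 = -6.
s = ((-3)·(-3) − 4²) + ((-3)·0 − 0²) + ((-3)·0 − (-3)²) = -7 + 0 + (-9) = -16.
det M (expand along row 1) = (-3)·(-9) − 4·0 + 0·(-12) = 27.
Characteristic polynomial: λ³ + 6λ² − 16λ − 27 = 0.
Substitute λ = y + (tr M)/3 = y − 2.000000 to remove the quadratic term: y³ + p·y + q = 0 with p = s − (tr M)²/3 = -28.000000 and q = −2(tr M)³/27 + (tr M)·s/3 − det M = 21.000000.
Three real roots ⇒ use the trigonometric (Viète) form: r = 2√(−p/3) = 6.110101, φ = arccos(3q/(p·r)) = arccos(-0.368243) = 1.947915 rad.
y_k = r·cos(φ/3 − 2πk/3) for k = 0, 1, 2 gives y = 4.866722, 0.766055, -5.632777.
λ_k = y_k − 2.000000 gives λ = 2.8667, -1.2339, -7.6328 (check: the sum is -6.0000 = tr M).

Hence λ_max = 2.8667 and λ_min = -7.6328.


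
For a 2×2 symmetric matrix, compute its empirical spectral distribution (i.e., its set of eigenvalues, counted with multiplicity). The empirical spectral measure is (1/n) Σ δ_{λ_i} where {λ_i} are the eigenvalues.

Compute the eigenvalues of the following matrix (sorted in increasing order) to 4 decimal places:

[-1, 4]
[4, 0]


Since M is real symmetric, both eigenvalues are real; they are the roots of det(λI − M) = λ² − (tr M) λ + det M.
tr M = -1 + 0 = -1.
det M = (-1)·0 − 4² = 0 − 16 = -16.
Characteristic polynomial: λ² + λ − 16 = 0.
Discriminant Δ = (tr M)² − 4·det M = 1 − (-64) = 65; √Δ = 8.062258.
λ = (tr M ± √Δ)/2 = (-1 ± 8.062258)/2, giving (tr M − √Δ)/2 = -4.5311 and (tr M + √Δ)/2 = 3.5311.

Eigenvalues sorted in increasing order: [-4.5311, 3.5311].


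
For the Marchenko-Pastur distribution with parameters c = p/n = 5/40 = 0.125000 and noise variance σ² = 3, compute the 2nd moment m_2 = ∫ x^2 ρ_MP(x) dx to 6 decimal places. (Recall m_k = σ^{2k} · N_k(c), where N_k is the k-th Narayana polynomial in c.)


E[X²] = σ⁴ (1 + c) (second MP moment). With σ² = 3 (so σ⁴ = 9) and c = 5/40 = 0.125000: E[X²] = 9 · (1 + 0.125000) = 9 · 1.125000.

So E[X^2] = 10.125000.


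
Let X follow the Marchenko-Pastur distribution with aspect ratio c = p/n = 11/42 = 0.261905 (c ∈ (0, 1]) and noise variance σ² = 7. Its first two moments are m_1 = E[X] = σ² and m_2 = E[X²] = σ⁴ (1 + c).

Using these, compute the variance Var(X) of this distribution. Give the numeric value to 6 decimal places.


m_1 = E[X] = σ² = 7, so m_1² = 49.
m_2 = E[X²] = σ⁴ (1 + c) = 49 · (1 + 0.261905) = 49 · 1.261905 = 61.833333.
(Note m_2 − m_1² simplifies to c · σ⁴ = 0.261905 · 49.)

Var(X) = m_2 − m_1² = 61.833333 − 49 = 12.833333.


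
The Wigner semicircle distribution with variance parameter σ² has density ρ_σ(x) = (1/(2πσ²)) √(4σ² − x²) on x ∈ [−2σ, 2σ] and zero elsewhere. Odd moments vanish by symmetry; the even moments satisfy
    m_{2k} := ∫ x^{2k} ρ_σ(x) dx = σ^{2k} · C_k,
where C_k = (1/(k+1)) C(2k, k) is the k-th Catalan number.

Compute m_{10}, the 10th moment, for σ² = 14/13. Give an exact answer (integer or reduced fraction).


By the scaled semicircle moment identity, m_{2k} = σ^{2k} · C_k with k = 5.
C_5 = (1/(k+1)) · C(2k, k) = (1/6) · C(10, 5) = (1/6) · 252 = 42.
σ^{2k} = (σ²)^k = (14/13)^5 = 537824/371293.

Therefore m_{10} = σ^{10} · C_5 = (537824/371293) · 42 = 22588608/371293.


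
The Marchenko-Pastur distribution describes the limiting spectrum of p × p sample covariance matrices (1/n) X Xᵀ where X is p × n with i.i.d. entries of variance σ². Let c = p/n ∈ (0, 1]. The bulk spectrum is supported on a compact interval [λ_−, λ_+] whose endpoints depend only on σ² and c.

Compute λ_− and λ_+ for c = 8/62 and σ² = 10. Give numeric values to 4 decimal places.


c = 8/62 = 0.129032; √c = 0.359211.
λ_− = σ² (1 − √c)² = 10 · (1 − 0.359211)² = 10 · (0.640789)² = 4.106110.
λ_+ = σ² (1 + √c)² = 10 · (1 + 0.359211)² = 10 · (1.359211)² = 18.474535.

Rounded to 4 decimal places: λ_− ≈ 4.1061, λ_+ ≈ 18.4745.


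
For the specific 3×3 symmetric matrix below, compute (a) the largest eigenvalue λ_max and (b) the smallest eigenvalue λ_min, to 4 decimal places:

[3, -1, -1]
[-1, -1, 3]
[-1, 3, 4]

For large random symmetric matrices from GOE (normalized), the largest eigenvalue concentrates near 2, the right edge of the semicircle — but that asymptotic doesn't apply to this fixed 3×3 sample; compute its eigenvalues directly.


Since M is real symmetric, all three eigenvalues are real; they are the roots of det(λI − M) = λ³ − (tr M) λ² + s λ − det M, where s is the sum of the principal 2×2 minors.
tr M = 3 + (-1) + 4 = 6.
s = (3·(-1) − (-1)²) + (3·4 − (-1)²) + ((-1)·4 − 3²) = -4 + 11 + (-13) = -6.
det M (expand along row 1) = 3·(-13) − (-1)·(-1) + (-1)·(-4) = -36.
Characteristic polynomial: λ³ − 6λ² − 6λ + 36 = 0.
Substitute λ = y + (tr M)/3 = y + 2.000000 to remove the quadratic term: y³ + p·y + q = 0 with p = s − (tr M)²/3 = -18.000000 and q = −2(tr M)³/27 + (tr M)·s/3 − det M = 8.000000.
Three real roots ⇒ use the trigonometric (Viète) form: r = 2√(−p/3) = 4.898979, φ = arccos(3q/(p·r)) = arccos(-0.272166) = 1.846439 rad.
y_k = r·cos(φ/3 − 2πk/3) for k = 0, 1, 2 gives y = 4.000000, 0.449490, -4.449490.
λ_k = y_k + 2.000000 gives λ = 6.0000, 2.4495, -2.4495 (check: the sum is 6.0000 = tr M).

Hence λ_max = 6.0000 and λ_min = -2.4495.


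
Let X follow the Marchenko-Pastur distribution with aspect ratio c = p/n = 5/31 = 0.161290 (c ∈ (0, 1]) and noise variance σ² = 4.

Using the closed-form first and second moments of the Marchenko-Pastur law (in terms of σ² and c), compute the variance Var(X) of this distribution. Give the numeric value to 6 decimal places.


Recall the MP moments m_1 = E[X] = σ² and m_2 = E[X²] = σ⁴ (1 + c).
m_1 = E[X] = σ² = 4, so m_1² = 16.
m_2 = E[X²] = σ⁴ (1 + c) = 16 · (1 + 0.161290) = 16 · 1.161290 = 18.580645.
(Note m_2 − m_1² simplifies to c · σ⁴ = 0.161290 · 16.)

Var(X) = m_2 − m_1² = 18.580645 − 16 = 2.580645.


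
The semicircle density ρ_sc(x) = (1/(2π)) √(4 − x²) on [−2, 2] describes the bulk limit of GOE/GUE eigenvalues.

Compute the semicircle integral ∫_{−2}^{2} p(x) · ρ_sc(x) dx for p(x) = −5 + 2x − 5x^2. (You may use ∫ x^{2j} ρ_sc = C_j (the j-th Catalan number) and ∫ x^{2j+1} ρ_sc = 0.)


Write p(x) = Σ a_i x^i, split into monomials and integrate each against ρ_sc separately.
Using ∫ x^{2j} ρ_sc = C_j = (1/(j+1)) C(2j, j) (Catalan numbers) and ∫ x^{2j+1} ρ_sc = 0 (odd monomials vanish by symmetry):
  i = 0 (even): a_0 · C_{0} = -5 · 1 = -5
  i = 1 (odd): ∫ x^1 ρ_sc = 0 (vanishes)
  i = 2 (even): a_2 · C_{1} = -5 · 1 = -5

Summing the contributions: ∫_{−2}^{2} p(x) ρ_sc(x) dx = (-5) + (-5) = -10.


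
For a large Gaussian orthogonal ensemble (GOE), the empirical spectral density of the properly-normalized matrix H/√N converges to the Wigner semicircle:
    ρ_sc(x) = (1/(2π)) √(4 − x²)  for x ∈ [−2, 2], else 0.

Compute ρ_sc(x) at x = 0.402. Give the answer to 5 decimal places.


ρ_sc(x) = (1/(2π)) √(4 − x²). With x = 0.402:
  4 − x² = 4 − (0.402)² = 4 − 0.161604 = 3.838396.
  √(4 − x²) = 1.959182.
  1/(2π) = 0.159155.
  ρ_sc(0.402) = 0.159155 · 1.959182 = 0.311814.

Rounded to 5 decimal places: ρ_sc(0.402) ≈ 0.31181.


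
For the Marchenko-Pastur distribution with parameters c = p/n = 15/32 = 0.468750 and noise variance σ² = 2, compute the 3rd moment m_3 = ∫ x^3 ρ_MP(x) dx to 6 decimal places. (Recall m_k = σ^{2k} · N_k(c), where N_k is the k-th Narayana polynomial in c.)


E[X³] = σ⁶ (1 + 3c + c²) (third MP moment). With σ² = 2 (so σ⁶ = 8) and c = 15/32 = 0.468750: E[X³] = 8 · (1 + 3·0.468750 + (0.468750)²) = 8 · 2.625977.

So E[X^3] = 21.007812.


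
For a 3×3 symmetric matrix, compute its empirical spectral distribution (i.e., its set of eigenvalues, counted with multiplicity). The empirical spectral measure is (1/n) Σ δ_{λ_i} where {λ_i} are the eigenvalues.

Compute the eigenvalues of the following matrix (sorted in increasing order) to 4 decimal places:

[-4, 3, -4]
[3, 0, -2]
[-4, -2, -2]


Since M is real symmetric, all three eigenvalues are real; they are the roots of det(λI − M) = λ³ − (tr M) λ² + s λ − det M, where s is the sum of the principal 2×2 minors.
tr M = -4 + 0 + (-2) = -6.
s = ((-4)·0 − 3²) + ((-4)·(-2) − (-4)²) + (0·(-2) − (-2)²) = -9 + (-8) + (-4) = -21.
det M (expand along row 1) = (-4)·(-4) − 3·(-14) + (-4)·(-6) = 82.
Characteristic polynomial: λ³ + 6λ² − 21λ − 82 = 0.
Substitute λ = y + (tr M)/3 = y − 2.000000 to remove the quadratic term: y³ + p·y + q = 0 with p = s − (tr M)²/3 = -33.000000 and q = −2(tr M)³/27 + (tr M)·s/3 − det M = -24.000000.
Three real roots ⇒ use the trigonometric (Viète) form: r = 2√(−p/3) = 6.633250, φ = arccos(3q/(p·r)) = arccos(0.328921) = 1.235635 rad.
y_k = r·cos(φ/3 − 2πk/3) for k = 0, 1, 2 gives y = 6.078514, -0.739529, -5.338985.
λ_k = y_k − 2.000000 gives λ = 4.0785, -2.7395, -7.3390 (check: the sum is -6.0000 = tr M).

Eigenvalues sorted in increasing order: [-7.3390, -2.7395, 4.0785].


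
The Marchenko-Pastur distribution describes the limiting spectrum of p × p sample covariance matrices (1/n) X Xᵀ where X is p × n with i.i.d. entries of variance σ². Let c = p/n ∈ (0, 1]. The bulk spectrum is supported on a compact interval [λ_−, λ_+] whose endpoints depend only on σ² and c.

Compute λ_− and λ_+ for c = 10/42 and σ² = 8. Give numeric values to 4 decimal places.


c = 10/42 = 0.238095; √c = 0.487950.
λ_− = σ² (1 − √c)² = 8 · (1 − 0.487950)² = 8 · (0.512050)² = 2.097561.
λ_+ = σ² (1 + √c)² = 8 · (1 + 0.487950)² = 8 · (1.487950)² = 17.711962.

Rounded to 4 decimal places: λ_− ≈ 2.0976, λ_+ ≈ 17.7120.


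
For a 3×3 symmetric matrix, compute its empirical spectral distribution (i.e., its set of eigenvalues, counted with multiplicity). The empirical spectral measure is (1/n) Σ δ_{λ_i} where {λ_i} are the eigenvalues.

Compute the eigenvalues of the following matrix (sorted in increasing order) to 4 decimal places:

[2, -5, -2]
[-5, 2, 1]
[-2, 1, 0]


Since M is real symmetric, all three eigenvalues are real; they are the roots of det(λI − M) = λ³ − (tr M) λ² + s λ − det M, where s is the sum of the principal 2×2 minors.
tr M = 2 + 2 + 0 = 4.
s = (2·2 − (-5)²) + (2·0 − (-2)²) + (2·0 − 1²) = -21 + (-4) + (-1) = -26.
det M (expand along row 1) = 2·(-1) − (-5)·2 + (-2)·(-1) = 10.
Characteristic polynomial: λ³ − 4λ² − 26λ − 10 = 0.
Substitute λ = y + (tr M)/3 = y + 1.333333 to remove the quadratic term: y³ + p·y + q = 0 with p = s − (tr M)²/3 = -31.333333 and q = −2(tr M)³/27 + (tr M)·s/3 − det M = -49.407407.
Three real roots ⇒ use the trigonometric (Viète) form: r = 2√(−p/3) = 6.463573, φ = arccos(3q/(p·r)) = arccos(0.731870) = 0.749734 rad.
y_k = r·cos(φ/3 − 2πk/3) for k = 0, 1, 2 gives y = 6.262778, -1.746997, -4.515781.
λ_k = y_k + 1.333333 gives λ = 7.5961, -0.4137, -3.1824 (check: the sum is 4.0000 = tr M).

Eigenvalues sorted in increasing order: [-3.1824, -0.4137, 7.5961].


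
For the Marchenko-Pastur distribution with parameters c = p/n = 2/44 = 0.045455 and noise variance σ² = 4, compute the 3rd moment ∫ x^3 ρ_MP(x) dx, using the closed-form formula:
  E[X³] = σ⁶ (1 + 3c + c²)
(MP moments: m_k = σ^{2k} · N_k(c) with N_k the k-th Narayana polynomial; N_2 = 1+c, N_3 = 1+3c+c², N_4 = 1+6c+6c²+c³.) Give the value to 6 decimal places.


E[X³] = σ⁶ (1 + 3c + c²) (third MP moment). With σ² = 4 (so σ⁶ = 64) and c = 2/44 = 0.045455: E[X³] = 64 · (1 + 3·0.045455 + (0.045455)²) = 64 · 1.138430.

So E[X^3] = 72.859504.


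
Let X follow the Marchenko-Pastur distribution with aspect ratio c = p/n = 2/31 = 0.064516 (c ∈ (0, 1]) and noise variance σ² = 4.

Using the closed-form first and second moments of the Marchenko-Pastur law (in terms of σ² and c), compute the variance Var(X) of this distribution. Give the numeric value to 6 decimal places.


Recall the MP moments m_1 = E[X] = σ² and m_2 = E[X²] = σ⁴ (1 + c).
m_1 = E[X] = σ² = 4, so m_1² = 16.
m_2 = E[X²] = σ⁴ (1 + c) = 16 · (1 + 0.064516) = 16 · 1.064516 = 17.032258.
(Note m_2 − m_1² simplifies to c · σ⁴ = 0.064516 · 16.)

Var(X) = m_2 − m_1² = 17.032258 − 16 = 1.032258.


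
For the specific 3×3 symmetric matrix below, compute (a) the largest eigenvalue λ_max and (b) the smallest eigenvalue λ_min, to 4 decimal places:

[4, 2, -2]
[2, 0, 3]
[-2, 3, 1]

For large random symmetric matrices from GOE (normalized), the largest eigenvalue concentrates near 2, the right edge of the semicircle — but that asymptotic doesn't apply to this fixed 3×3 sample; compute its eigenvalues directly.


Since M is real symmetric, all three eigenvalues are real; they are the roots of det(λI − M) = λ³ − (tr M) λ² + s λ − det M, where s is the sum of the principal 2×2 minors.
tr M = 4 + 0 + 1 = 5.
s = (4·0 − 2²) + (4·1 − (-2)²) + (0·1 − 3²) = -4 + 0 + (-9) = -13.
det M (expand along row 1) = 4·(-9) − 2·8 + (-2)·6 = -64.
Characteristic polynomial: λ³ − 5λ² − 13λ + 64 = 0.
Substitute λ = y + (tr M)/3 = y + 1.666667 to remove the quadratic term: y³ + p·y + q = 0 with p = s − (tr M)²/3 = -21.333333 and q = −2(tr M)³/27 + (tr M)·s/3 − det M = 33.074074.
Three real roots ⇒ use the trigonometric (Viète) form: r = 2√(−p/3) = 5.333333, φ = arccos(3q/(p·r)) = arccos(-0.872070) = 2.630213 rad.
y_k = r·cos(φ/3 − 2πk/3) for k = 0, 1, 2 gives y = 3.411531, 1.844506, -5.256037.
λ_k = y_k + 1.666667 gives λ = 5.0782, 3.5112, -3.5894 (check: the sum is 5.0000 = tr M).

Hence λ_max = 5.0782 and λ_min = -3.5894.


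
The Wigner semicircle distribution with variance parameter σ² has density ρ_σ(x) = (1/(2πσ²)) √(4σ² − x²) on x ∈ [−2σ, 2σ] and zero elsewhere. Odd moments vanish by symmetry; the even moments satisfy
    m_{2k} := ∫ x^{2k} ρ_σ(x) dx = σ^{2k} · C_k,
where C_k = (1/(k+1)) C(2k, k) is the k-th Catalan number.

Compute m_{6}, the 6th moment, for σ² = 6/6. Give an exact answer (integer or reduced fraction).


By the scaled semicircle moment identity, m_{2k} = σ^{2k} · C_k with k = 3.
C_3 = (1/(k+1)) · C(2k, k) = (1/4) · C(6, 3) = (1/4) · 20 = 5.
σ^{2k} = (σ²)^k = (6/6)^3 = 1.

Therefore m_{6} = σ^{6} · C_3 = 1 · 5 = 5.


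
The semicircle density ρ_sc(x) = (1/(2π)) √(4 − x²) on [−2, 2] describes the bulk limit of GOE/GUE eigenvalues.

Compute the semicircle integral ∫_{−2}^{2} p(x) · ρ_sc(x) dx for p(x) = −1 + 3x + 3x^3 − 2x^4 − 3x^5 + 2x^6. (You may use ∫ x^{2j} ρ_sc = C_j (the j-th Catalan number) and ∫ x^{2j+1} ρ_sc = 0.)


Write p(x) = Σ a_i x^i, split into monomials and integrate each against ρ_sc separately.
Using ∫ x^{2j} ρ_sc = C_j = (1/(j+1)) C(2j, j) (Catalan numbers) and ∫ x^{2j+1} ρ_sc = 0 (odd monomials vanish by symmetry):
  i = 0 (even): a_0 · C_{0} = -1 · 1 = -1
  i = 1 (odd): ∫ x^1 ρ_sc = 0 (vanishes)
  i = 3 (odd): ∫ x^3 ρ_sc = 0 (vanishes)
  i = 4 (even): a_4 · C_{2} = -2 · 2 = -4
  i = 5 (odd): ∫ x^5 ρ_sc = 0 (vanishes)
  i = 6 (even): a_6 · C_{3} = 2 · 5 = 10

Summing the contributions: ∫_{−2}^{2} p(x) ρ_sc(x) dx = (-1) + (-4) + 10 = 5.


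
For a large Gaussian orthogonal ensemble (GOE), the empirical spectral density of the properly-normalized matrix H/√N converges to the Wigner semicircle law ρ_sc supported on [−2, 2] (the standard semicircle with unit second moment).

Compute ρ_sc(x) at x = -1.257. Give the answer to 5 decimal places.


ρ_sc(x) = (1/(2π)) √(4 − x²). With x = -1.257:
  4 − x² = 4 − (-1.257)² = 4 − 1.580049 = 2.419951.
  √(4 − x²) = 1.555619.
  1/(2π) = 0.159155.
  ρ_sc(-1.257) = 0.159155 · 1.555619 = 0.247584.

Rounded to 5 decimal places: ρ_sc(-1.257) ≈ 0.24758.


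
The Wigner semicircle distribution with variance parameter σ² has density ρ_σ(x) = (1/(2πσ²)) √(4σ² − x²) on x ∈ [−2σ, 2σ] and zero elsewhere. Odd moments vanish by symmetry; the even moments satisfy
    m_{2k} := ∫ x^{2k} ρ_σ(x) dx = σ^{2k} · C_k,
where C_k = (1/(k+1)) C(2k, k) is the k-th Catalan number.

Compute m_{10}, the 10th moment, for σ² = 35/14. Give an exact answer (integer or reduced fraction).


By the scaled semicircle moment identity, m_{2k} = σ^{2k} · C_k with k = 5.
C_5 = (1/(k+1)) · C(2k, k) = (1/6) · C(10, 5) = (1/6) · 252 = 42.
σ^{2k} = (σ²)^k = (35/14)^5 = 3125/32.

Therefore m_{10} = σ^{10} · C_5 = (3125/32) · 42 = 65625/16.


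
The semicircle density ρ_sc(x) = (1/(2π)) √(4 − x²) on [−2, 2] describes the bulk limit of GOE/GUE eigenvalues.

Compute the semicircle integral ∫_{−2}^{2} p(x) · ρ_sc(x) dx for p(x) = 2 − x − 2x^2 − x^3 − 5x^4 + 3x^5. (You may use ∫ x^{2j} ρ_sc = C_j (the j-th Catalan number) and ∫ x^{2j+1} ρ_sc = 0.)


Write p(x) = Σ a_i x^i, split into monomials and integrate each against ρ_sc separately.
Using ∫ x^{2j} ρ_sc = C_j = (1/(j+1)) C(2j, j) (Catalan numbers) and ∫ x^{2j+1} ρ_sc = 0 (odd monomials vanish by symmetry):
  i = 0 (even): a_0 · C_{0} = 2 · 1 = 2
  i = 1 (odd): ∫ x^1 ρ_sc = 0 (vanishes)
  i = 2 (even): a_2 · C_{1} = -2 · 1 = -2
  i = 3 (odd): ∫ x^3 ρ_sc = 0 (vanishes)
  i = 4 (even): a_4 · C_{2} = -5 · 2 = -10
  i = 5 (odd): ∫ x^5 ρ_sc = 0 (vanishes)

Summing the contributions: ∫_{−2}^{2} p(x) ρ_sc(x) dx = 2 + (-2) + (-10) = -10.


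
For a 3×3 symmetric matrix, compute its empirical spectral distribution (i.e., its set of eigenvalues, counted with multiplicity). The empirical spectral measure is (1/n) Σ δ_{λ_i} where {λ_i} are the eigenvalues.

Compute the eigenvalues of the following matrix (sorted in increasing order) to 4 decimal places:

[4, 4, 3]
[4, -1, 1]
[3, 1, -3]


Since M is real symmetric, all three eigenvalues are real; they are the roots of det(λI − M) = λ³ − (tr M) λ² + s λ − det M, where s is the sum of the principal 2×2 minors.
tr M = 4 + (-1) + (-3) = 0.
s = (4·(-1) − 4²) + (4·(-3) − 3²) + ((-1)·(-3) − 1²) = -20 + (-21) + 2 = -39.
det M (expand along row 1) = 4·2 − 4·(-15) + 3·7 = 89.
Characteristic polynomial: λ³ − 39λ − 89 = 0.
Substitute λ = y + (tr M)/3 = y + 0.000000 to remove the quadratic term: y³ + p·y + q = 0 with p = s − (tr M)²/3 = -39.000000 and q = −2(tr M)³/27 + (tr M)·s/3 − det M = -89.000000.
Three real roots ⇒ use the trigonometric (Viète) form: r = 2√(−p/3) = 7.211103, φ = arccos(3q/(p·r)) = arccos(0.949391) = 0.319506 rad.
y_k = r·cos(φ/3 − 2πk/3) for k = 0, 1, 2 gives y = 7.170245, -2.921274, -4.248970.
λ_k = y_k + 0.000000 gives λ = 7.1702, -2.9213, -4.2490 (check: the sum is 0.0000 = tr M).

Eigenvalues sorted in increasing order: [-4.2490, -2.9213, 7.1702].


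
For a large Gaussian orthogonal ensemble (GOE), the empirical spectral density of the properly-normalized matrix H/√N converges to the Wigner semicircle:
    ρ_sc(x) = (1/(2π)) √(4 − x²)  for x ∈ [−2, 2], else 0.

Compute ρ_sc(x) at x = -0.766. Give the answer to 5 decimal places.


ρ_sc(x) = (1/(2π)) √(4 − x²). With x = -0.766:
  4 − x² = 4 − (-0.766)² = 4 − 0.586756 = 3.413244.
  √(4 − x²) = 1.847497.
  1/(2π) = 0.159155.
  ρ_sc(-0.766) = 0.159155 · 1.847497 = 0.294038.

Rounded to 5 decimal places: ρ_sc(-0.766) ≈ 0.29404.


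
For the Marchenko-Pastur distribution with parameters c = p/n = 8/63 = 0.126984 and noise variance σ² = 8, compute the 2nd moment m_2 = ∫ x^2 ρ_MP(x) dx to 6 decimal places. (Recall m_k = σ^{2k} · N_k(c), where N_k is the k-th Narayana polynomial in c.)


E[X²] = σ⁴ (1 + c) (second MP moment). With σ² = 8 (so σ⁴ = 64) and c = 8/63 = 0.126984: E[X²] = 64 · (1 + 0.126984) = 64 · 1.126984.

So E[X^2] = 72.126984.


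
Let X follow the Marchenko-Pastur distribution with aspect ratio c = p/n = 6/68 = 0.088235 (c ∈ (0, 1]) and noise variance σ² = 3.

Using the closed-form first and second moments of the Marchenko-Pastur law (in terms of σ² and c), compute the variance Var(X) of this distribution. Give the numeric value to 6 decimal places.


Recall the MP moments m_1 = E[X] = σ² and m_2 = E[X²] = σ⁴ (1 + c).
m_1 = E[X] = σ² = 3, so m_1² = 9.
m_2 = E[X²] = σ⁴ (1 + c) = 9 · (1 + 0.088235) = 9 · 1.088235 = 9.794118.
(Note m_2 − m_1² simplifies to c · σ⁴ = 0.088235 · 9.)

Var(X) = m_2 − m_1² = 9.794118 − 9 = 0.794118.


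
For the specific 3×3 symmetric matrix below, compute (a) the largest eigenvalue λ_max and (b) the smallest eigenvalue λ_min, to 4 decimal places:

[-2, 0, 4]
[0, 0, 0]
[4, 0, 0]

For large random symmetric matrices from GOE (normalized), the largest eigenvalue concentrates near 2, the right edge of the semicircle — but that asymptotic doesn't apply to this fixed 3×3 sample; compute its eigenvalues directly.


Since M is real symmetric, all three eigenvalues are real; they are the roots of det(λI − M) = λ³ − (tr M) λ² + s λ − det M, where s is the sum of the principal 2×2 minors.
tr M = -2 + 0 + 0 = -2.
s = ((-2)·0 − 0²) + ((-2)·0 − 4²) + (0·0 − 0²) = 0 + (-16) + 0 = -16.
det M (expand along row 1) = (-2)·0 − 0·0 + 4·0 = 0.
Characteristic polynomial: λ³ + 2λ² − 16λ = 0.
Substitute λ = y + (tr M)/3 = y − 0.666667 to remove the quadratic term: y³ + p·y + q = 0 with p = s − (tr M)²/3 = -17.333333 and q = −2(tr M)³/27 + (tr M)·s/3 − det M = 11.259259.
Three real roots ⇒ use the trigonometric (Viète) form: r = 2√(−p/3) = 4.807402, φ = arccos(3q/(p·r)) = arccos(-0.405358) = 1.988167 rad.
y_k = r·cos(φ/3 − 2πk/3) for k = 0, 1, 2 gives y = 3.789772, 0.666667, -4.456439.
λ_k = y_k − 0.666667 gives λ = 3.1231, 0.0000, -5.1231 (check: the sum is -2.0000 = tr M).

Hence λ_max = 3.1231 and λ_min = -5.1231.


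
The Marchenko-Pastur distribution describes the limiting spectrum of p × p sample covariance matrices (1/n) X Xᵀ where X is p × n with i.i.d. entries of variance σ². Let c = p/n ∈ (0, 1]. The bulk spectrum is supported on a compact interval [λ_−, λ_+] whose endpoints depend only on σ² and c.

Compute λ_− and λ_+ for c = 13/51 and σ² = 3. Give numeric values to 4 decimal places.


c = 13/51 = 0.254902; √c = 0.504878.
λ_− = σ² (1 − √c)² = 3 · (1 − 0.504878)² = 3 · (0.495122)² = 0.735437.
λ_+ = σ² (1 + √c)² = 3 · (1 + 0.504878)² = 3 · (1.504878)² = 6.793975.

Rounded to 4 decimal places: λ_− ≈ 0.7354, λ_+ ≈ 6.7940.


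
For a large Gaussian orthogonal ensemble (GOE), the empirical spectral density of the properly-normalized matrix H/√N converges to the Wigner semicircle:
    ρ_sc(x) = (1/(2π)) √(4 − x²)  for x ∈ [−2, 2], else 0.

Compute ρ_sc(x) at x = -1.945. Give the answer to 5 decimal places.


ρ_sc(x) = (1/(2π)) √(4 − x²). With x = -1.945:
  4 − x² = 4 − (-1.945)² = 4 − 3.783025 = 0.216975.
  √(4 − x²) = 0.465806.
  1/(2π) = 0.159155.
  ρ_sc(-1.945) = 0.159155 · 0.465806 = 0.074135.

Rounded to 5 decimal places: ρ_sc(-1.945) ≈ 0.07414.


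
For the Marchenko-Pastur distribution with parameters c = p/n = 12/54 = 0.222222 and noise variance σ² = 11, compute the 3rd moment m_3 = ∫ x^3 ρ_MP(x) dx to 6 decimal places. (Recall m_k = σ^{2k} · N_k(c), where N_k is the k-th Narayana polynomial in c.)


E[X³] = σ⁶ (1 + 3c + c²) (third MP moment). With σ² = 11 (so σ⁶ = 1331) and c = 12/54 = 0.222222: E[X³] = 1331 · (1 + 3·0.222222 + (0.222222)²) = 1331 · 1.716049.

So E[X^3] = 2284.061728.


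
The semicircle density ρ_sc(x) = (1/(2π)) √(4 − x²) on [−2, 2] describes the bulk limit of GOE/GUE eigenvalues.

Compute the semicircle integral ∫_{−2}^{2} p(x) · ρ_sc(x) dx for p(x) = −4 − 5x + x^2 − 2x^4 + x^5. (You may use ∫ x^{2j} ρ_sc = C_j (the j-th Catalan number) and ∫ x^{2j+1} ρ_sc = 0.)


Write p(x) = Σ a_i x^i, split into monomials and integrate each against ρ_sc separately.
Using ∫ x^{2j} ρ_sc = C_j = (1/(j+1)) C(2j, j) (Catalan numbers) and ∫ x^{2j+1} ρ_sc = 0 (odd monomials vanish by symmetry):
  i = 0 (even): a_0 · C_{0} = -4 · 1 = -4
  i = 1 (odd): ∫ x^1 ρ_sc = 0 (vanishes)
  i = 2 (even): a_2 · C_{1} = 1 · 1 = 1
  i = 4 (even): a_4 · C_{2} = -2 · 2 = -4
  i = 5 (odd): ∫ x^5 ρ_sc = 0 (vanishes)

Summing the contributions: ∫_{−2}^{2} p(x) ρ_sc(x) dx = (-4) + 1 + (-4) = -7.
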